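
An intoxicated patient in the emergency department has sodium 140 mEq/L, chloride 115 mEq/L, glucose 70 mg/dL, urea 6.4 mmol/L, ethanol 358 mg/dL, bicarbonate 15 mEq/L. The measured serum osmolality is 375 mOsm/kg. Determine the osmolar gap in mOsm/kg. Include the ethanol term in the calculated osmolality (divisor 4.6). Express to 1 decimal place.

6.9 mOsm/kg

Calculated osmolality = 2·Na + glucose/18 + urea + ethanol/4.6
= 2·140 + 70/18 + 6.4 + 358/4.6
= 280 + 3.89 + 6.40 + 77.83
= 368.12 mOsm/kg ≈ 368.1 mOsm/kg
Osmolar gap = measured − calculated = 375 − 368.1 = 6.9 mOsm/kg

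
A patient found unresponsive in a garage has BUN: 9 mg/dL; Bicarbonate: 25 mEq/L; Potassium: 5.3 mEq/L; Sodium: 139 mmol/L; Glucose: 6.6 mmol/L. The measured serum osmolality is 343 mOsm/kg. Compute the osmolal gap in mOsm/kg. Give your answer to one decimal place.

55.2 mOsm/kg

Calculated osmolality = 2·Na + glucose + BUN/2.8
= 2·139 + 6.6 + 9/2.8
= 278 + 6.60 + 3.21
= 287.81 mOsm/kg ≈ 287.8 mOsm/kg
Osmolar gap = measured − calculated = 343 − 287.8 = 55.2 mOsm/kg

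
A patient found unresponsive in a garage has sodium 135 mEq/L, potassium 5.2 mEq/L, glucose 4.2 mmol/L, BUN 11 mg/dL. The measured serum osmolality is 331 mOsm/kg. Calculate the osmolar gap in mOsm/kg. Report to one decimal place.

52.9 mOsm/kg

Calculated osmolality = 2·Na + glucose + BUN/2.8
= 2·135 + 4.2 + 11/2.8
= 270 + 4.20 + 3.93
= 278.13 mOsm/kg ≈ 278.1 mOsm/kg
Osmolar gap = measured − calculated = 331 − 278.1 = 52.9 mOsm/kg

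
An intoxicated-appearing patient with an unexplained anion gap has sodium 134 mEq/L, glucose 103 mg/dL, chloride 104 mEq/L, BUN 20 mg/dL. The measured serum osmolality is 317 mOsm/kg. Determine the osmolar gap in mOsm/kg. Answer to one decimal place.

Calculated osmolality = 2·Na + glucose/18 + BUN/2.8
= 2·134 + 103/18 + 20/2.8
= 268 + 5.72 + 7.14
= 280.86 mOsm/kg ≈ 280.9 mOsm/kg
Osmolar gap = measured − calculated = 317 − 280.9 = 36.1 mOsm/kg

36.1 mOsm/kg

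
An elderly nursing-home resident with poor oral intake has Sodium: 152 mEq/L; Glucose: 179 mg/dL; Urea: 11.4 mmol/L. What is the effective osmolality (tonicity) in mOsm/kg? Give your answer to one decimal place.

313.9 mOsm/kg

Effective osmolality excludes urea (freely permeant across cell membranes):
2·Na + glucose/18
= 2·152 + 179/18
= 304 + 9.94
= 313.94 mOsm/kg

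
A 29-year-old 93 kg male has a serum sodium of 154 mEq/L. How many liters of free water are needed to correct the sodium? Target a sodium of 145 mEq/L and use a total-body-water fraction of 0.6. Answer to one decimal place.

3.5 L

TBW = 0.6 · 93 = 55.8 L
Free water deficit = TBW · (Na/145 − 1)
= 55.8 · (154/145 − 1)
= 55.8 · 0.0621
= 3.47 L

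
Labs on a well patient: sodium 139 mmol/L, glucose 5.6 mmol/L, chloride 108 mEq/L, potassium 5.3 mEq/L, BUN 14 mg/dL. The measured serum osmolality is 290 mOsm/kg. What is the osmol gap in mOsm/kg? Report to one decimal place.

1.4 mOsm/kg

Calculated osmolality = 2·Na + glucose + BUN/2.8
= 2·139 + 5.6 + 14/2.8
= 278 + 5.60 + 5
= 288.6 mOsm/kg ≈ 288.6 mOsm/kg
Osmolar gap = measured − calculated = 290 − 288.6 = 1.4 mOsm/kg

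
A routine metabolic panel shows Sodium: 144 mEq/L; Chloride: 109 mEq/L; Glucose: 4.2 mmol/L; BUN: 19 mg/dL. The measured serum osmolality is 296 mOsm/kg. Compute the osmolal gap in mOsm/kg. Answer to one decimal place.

Calculated osmolality = 2·Na + glucose + BUN/2.8
= 2·144 + 4.2 + 19/2.8
= 288 + 4.20 + 6.79
= 298.99 mOsm/kg ≈ 299.0 mOsm/kg
Osmolar gap = measured − calculated = 296 − 299.0 = -3.0 mOsm/kg

-3.0 mOsm/kg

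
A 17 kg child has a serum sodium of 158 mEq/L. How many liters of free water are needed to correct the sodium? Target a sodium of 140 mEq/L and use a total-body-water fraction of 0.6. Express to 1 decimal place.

TBW = 0.6 · 17 = 10.2 L
Free water deficit = TBW · (Na/140 − 1)
= 10.2 · (158/140 − 1)
= 10.2 · 0.1286
= 1.31 L

1.3 L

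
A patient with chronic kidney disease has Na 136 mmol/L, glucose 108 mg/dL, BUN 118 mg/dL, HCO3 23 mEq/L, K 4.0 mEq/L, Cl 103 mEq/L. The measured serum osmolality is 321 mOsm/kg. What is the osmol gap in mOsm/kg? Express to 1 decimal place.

Calculated osmolality = 2·Na + glucose/18 + BUN/2.8
= 2·136 + 108/18 + 118/2.8
= 272 + 6 + 42.14
= 320.14 mOsm/kg ≈ 320.1 mOsm/kg
Osmolar gap = measured − calculated = 321 − 320.1 = 0.9 mOsm/kg

0.9 mOsm/kg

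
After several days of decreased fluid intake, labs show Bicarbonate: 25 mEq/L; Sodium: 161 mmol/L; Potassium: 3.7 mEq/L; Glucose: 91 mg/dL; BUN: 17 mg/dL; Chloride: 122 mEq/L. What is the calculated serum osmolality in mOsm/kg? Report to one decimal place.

333.1 mOsm/kg

Calculated osmolality = 2·Na + glucose/18 + BUN/2.8
= 2·161 + 91/18 + 17/2.8
= 322 + 5.06 + 6.07
= 333.13 mOsm/kg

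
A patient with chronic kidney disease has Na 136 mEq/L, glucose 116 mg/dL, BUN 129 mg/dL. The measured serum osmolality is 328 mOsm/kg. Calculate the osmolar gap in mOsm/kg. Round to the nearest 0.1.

3.5 mOsm/kg

Calculated osmolality = 2·Na + glucose/18 + BUN/2.8
= 2·136 + 116/18 + 129/2.8
= 272 + 6.44 + 46.07
= 324.51 mOsm/kg ≈ 324.5 mOsm/kg
Osmolar gap = measured − calculated = 328 − 324.5 = 3.5 mOsm/kg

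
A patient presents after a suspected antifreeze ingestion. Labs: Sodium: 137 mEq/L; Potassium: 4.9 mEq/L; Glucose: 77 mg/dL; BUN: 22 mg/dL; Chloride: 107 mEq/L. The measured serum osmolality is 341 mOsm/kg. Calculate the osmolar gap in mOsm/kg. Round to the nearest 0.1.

54.9 mOsm/kg

Calculated osmolality = 2·Na + glucose/18 + BUN/2.8
= 2·137 + 77/18 + 22/2.8
= 274 + 4.28 + 7.86
= 286.14 mOsm/kg ≈ 286.1 mOsm/kg
Osmolar gap = measured − calculated = 341 − 286.1 = 54.9 mOsm/kg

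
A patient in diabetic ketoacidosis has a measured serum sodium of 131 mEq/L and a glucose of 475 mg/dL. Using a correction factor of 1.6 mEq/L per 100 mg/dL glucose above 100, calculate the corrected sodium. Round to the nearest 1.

Corrected Na = measured Na + 1.6 · (glucose − 100)/100
= 131 + 1.6 · (475 − 100)/100
= 131 + 6
= 137 mEq/L

137 mEq/L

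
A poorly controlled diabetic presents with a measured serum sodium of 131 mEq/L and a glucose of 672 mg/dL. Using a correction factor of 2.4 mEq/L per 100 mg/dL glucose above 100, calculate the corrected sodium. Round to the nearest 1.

145 mEq/L

Corrected Na = measured Na + 2.4 · (glucose − 100)/100
= 131 + 2.4 · (672 − 100)/100
= 131 + 13.7
= 144.7 mEq/L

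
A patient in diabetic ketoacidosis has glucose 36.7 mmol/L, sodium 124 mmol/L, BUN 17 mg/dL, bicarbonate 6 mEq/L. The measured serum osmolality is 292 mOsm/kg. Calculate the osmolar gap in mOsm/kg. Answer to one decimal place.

Calculated osmolality = 2·Na + glucose + BUN/2.8
= 2·124 + 36.7 + 17/2.8
= 248 + 36.70 + 6.07
= 290.77 mOsm/kg ≈ 290.8 mOsm/kg
Osmolar gap = measured − calculated = 292 − 290.8 = 1.2 mOsm/kg

1.2 mOsm/kg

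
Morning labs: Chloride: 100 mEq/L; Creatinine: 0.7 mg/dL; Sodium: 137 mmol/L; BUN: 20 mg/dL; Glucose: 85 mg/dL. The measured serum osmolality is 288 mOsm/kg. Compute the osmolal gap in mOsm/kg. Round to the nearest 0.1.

Calculated osmolality = 2·Na + glucose/18 + BUN/2.8
= 2·137 + 85/18 + 20/2.8
= 274 + 4.72 + 7.14
= 285.86 mOsm/kg ≈ 285.9 mOsm/kg
Osmolar gap = measured − calculated = 288 − 285.9 = 2.1 mOsm/kg

2.1 mOsm/kg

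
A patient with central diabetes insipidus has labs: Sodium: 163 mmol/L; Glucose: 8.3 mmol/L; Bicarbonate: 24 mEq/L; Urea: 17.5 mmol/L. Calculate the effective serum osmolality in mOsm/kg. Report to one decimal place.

334.3 mOsm/kg

Effective osmolality excludes urea (freely permeant across cell membranes):
2·Na + glucose
= 2·163 + 8.3
= 326 + 8.3
= 334.3 mOsm/kg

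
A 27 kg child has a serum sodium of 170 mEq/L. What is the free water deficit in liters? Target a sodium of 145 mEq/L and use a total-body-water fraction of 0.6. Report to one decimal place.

2.8 L

TBW = 0.6 · 27 = 16.2 L
Free water deficit = TBW · (Na/145 − 1)
= 16.2 · (170/145 − 1)
= 16.2 · 0.1724
= 2.79 L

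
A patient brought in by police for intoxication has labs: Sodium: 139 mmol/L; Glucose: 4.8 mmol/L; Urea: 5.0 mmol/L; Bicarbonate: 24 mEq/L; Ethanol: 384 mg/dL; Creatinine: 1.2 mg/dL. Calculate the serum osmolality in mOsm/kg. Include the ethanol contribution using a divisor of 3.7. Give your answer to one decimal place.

Calculated osmolality = 2·Na + glucose + urea + ethanol/3.7
= 2·139 + 4.8 + 5 + 384/3.7
= 278 + 4.80 + 5 + 103.78
= 391.58 mOsm/kg

391.6 mOsm/kg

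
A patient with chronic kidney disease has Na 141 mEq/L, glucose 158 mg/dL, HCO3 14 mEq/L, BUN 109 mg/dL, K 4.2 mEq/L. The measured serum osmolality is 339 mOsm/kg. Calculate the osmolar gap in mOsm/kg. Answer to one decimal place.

Calculated osmolality = 2·Na + glucose/18 + BUN/2.8
= 2·141 + 158/18 + 109/2.8
= 282 + 8.78 + 38.93
= 329.71 mOsm/kg ≈ 329.7 mOsm/kg
Osmolar gap = measured − calculated = 339 − 329.7 = 9.3 mOsm/kg

9.3 mOsm/kg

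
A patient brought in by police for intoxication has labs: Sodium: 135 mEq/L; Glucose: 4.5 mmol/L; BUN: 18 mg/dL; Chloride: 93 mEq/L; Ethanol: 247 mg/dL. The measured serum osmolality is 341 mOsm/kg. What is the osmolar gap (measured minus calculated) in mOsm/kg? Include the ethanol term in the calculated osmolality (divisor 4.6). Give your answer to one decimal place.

6.4 mOsm/kg

Calculated osmolality = 2·Na + glucose + BUN/2.8 + ethanol/4.6
= 2·135 + 4.5 + 18/2.8 + 247/4.6
= 270 + 4.50 + 6.43 + 53.70
= 334.63 mOsm/kg ≈ 334.6 mOsm/kg
Osmolar gap = measured − calculated = 341 − 334.6 = 6.4 mOsm/kg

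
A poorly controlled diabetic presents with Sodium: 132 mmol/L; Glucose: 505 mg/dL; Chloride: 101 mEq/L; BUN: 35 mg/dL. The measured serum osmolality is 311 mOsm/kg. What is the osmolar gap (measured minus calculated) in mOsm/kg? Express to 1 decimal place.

Calculated osmolality = 2·Na + glucose/18 + BUN/2.8
= 2·132 + 505/18 + 35/2.8
= 264 + 28.06 + 12.50
= 304.56 mOsm/kg ≈ 304.6 mOsm/kg
Osmolar gap = measured − calculated = 311 − 304.6 = 6.4 mOsm/kg

6.4 mOsm/kg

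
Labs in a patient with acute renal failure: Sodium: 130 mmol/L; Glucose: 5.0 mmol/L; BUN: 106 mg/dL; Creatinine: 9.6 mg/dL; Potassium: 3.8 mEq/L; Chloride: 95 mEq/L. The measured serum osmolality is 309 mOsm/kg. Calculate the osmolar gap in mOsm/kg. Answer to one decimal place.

Calculated osmolality = 2·Na + glucose + BUN/2.8
= 2·130 + 5 + 106/2.8
= 260 + 5 + 37.86
= 302.86 mOsm/kg ≈ 302.9 mOsm/kg
Osmolar gap = measured − calculated = 309 − 302.9 = 6.1 mOsm/kg

6.1 mOsm/kg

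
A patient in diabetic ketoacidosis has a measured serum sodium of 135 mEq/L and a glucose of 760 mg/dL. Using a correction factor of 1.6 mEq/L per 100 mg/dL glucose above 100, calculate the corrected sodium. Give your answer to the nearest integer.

Corrected Na = measured Na + 1.6 · (glucose − 100)/100
= 135 + 1.6 · (760 − 100)/100
= 135 + 10.6
= 145.6 mEq/L

146 mEq/L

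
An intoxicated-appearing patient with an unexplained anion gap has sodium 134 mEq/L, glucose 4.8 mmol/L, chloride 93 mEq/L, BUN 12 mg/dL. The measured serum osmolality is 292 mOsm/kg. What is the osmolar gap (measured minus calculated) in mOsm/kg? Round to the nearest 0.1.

Calculated osmolality = 2·Na + glucose + BUN/2.8
= 2·134 + 4.8 + 12/2.8
= 268 + 4.80 + 4.29
= 277.09 mOsm/kg ≈ 277.1 mOsm/kg
Osmolar gap = measured − calculated = 292 − 277.1 = 14.9 mOsm/kg

14.9 mOsm/kg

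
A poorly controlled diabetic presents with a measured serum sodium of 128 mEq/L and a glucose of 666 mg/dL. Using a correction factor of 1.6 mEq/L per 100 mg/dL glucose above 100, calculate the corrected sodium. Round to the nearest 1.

137 mEq/L

Corrected Na = measured Na + 1.6 · (glucose − 100)/100
= 128 + 1.6 · (666 − 100)/100
= 128 + 9.1
= 137.1 mEq/L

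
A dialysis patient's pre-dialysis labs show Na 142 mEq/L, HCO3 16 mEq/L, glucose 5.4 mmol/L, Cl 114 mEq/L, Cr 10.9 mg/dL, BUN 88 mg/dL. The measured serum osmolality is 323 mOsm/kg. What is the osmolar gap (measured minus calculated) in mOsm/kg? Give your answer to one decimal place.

Calculated osmolality = 2·Na + glucose + BUN/2.8
= 2·142 + 5.4 + 88/2.8
= 284 + 5.40 + 31.43
= 320.83 mOsm/kg ≈ 320.8 mOsm/kg
Osmolar gap = measured − calculated = 323 − 320.8 = 2.2 mOsm/kg

2.2 mOsm/kg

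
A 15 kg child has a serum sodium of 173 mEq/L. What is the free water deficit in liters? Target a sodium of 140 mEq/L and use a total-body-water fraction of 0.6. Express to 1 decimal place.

TBW = 0.6 · 15 = 9 L
Free water deficit = TBW · (Na/140 − 1)
= 9 · (173/140 − 1)
= 9 · 0.2357
= 2.12 L

2.1 L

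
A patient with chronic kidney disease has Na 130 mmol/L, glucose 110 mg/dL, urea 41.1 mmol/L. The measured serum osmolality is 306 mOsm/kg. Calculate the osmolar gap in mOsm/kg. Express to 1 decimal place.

-1.2 mOsm/kg

Calculated osmolality = 2·Na + glucose/18 + urea
= 2·130 + 110/18 + 41.1
= 260 + 6.11 + 41.10
= 307.21 mOsm/kg ≈ 307.2 mOsm/kg
Osmolar gap = measured − calculated = 306 − 307.2 = -1.2 mOsm/kg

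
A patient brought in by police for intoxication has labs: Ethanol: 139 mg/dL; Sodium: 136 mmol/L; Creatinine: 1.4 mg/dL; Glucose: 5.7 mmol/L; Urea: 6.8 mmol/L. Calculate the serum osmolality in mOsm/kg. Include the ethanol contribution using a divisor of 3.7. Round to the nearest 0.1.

Calculated osmolality = 2·Na + glucose + urea + ethanol/3.7
= 2·136 + 5.7 + 6.8 + 139/3.7
= 272 + 5.70 + 6.80 + 37.57
= 322.07 mOsm/kg

322.1 mOsm/kg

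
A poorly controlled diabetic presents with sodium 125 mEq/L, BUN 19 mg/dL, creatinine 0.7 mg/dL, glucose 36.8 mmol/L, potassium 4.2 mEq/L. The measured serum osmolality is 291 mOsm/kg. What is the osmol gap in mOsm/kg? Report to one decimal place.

-2.6 mOsm/kg

Calculated osmolality = 2·Na + glucose + BUN/2.8
= 2·125 + 36.8 + 19/2.8
= 250 + 36.80 + 6.79
= 293.59 mOsm/kg ≈ 293.6 mOsm/kg
Osmolar gap = measured − calculated = 291 − 293.6 = -2.6 mOsm/kg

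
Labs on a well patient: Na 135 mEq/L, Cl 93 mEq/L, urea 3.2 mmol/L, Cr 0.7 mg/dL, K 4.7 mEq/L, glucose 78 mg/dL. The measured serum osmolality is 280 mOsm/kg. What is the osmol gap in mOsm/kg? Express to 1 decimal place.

Calculated osmolality = 2·Na + glucose/18 + urea
= 2·135 + 78/18 + 3.2
= 270 + 4.33 + 3.20
= 277.53 mOsm/kg ≈ 277.5 mOsm/kg
Osmolar gap = measured − calculated = 280 − 277.5 = 2.5 mOsm/kg

2.5 mOsm/kg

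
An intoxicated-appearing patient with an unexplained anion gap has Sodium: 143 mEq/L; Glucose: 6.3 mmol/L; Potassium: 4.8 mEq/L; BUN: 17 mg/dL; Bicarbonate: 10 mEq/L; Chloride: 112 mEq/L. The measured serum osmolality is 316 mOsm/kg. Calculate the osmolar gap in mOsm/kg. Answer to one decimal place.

Calculated osmolality = 2·Na + glucose + BUN/2.8
= 2·143 + 6.3 + 17/2.8
= 286 + 6.30 + 6.07
= 298.37 mOsm/kg ≈ 298.4 mOsm/kg
Osmolar gap = measured − calculated = 316 − 298.4 = 17.6 mOsm/kg

17.6 mOsm/kg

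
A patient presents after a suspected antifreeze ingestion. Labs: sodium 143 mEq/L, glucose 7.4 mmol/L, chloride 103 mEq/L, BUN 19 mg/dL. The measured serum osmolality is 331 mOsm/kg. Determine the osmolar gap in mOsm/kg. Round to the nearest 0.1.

Calculated osmolality = 2·Na + glucose + BUN/2.8
= 2·143 + 7.4 + 19/2.8
= 286 + 7.40 + 6.79
= 300.19 mOsm/kg ≈ 300.2 mOsm/kg
Osmolar gap = measured − calculated = 331 − 300.2 = 30.8 mOsm/kg

30.8 mOsm/kg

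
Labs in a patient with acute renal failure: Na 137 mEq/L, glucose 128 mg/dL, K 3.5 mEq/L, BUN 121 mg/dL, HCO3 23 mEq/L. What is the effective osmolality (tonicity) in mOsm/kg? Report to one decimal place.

Effective osmolality excludes urea (freely permeant across cell membranes):
2·Na + glucose/18
= 2·137 + 128/18
= 274 + 7.11
= 281.11 mOsm/kg

281.1 mOsm/kg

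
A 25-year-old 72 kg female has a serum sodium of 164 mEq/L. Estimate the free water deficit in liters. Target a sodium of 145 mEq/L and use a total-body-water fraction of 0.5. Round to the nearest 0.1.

4.7 L

TBW = 0.5 · 72 = 36 L
Free water deficit = TBW · (Na/145 − 1)
= 36 · (164/145 − 1)
= 36 · 0.131
= 4.72 L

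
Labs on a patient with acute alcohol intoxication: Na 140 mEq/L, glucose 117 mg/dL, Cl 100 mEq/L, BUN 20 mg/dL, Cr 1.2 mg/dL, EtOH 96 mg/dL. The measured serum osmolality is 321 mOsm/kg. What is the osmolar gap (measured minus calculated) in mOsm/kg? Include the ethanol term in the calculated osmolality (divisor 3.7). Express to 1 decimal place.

1.4 mOsm/kg

Calculated osmolality = 2·Na + glucose/18 + BUN/2.8 + ethanol/3.7
= 2·140 + 117/18 + 20/2.8 + 96/3.7
= 280 + 6.50 + 7.14 + 25.95
= 319.59 mOsm/kg ≈ 319.6 mOsm/kg
Osmolar gap = measured − calculated = 321 − 319.6 = 1.4 mOsm/kg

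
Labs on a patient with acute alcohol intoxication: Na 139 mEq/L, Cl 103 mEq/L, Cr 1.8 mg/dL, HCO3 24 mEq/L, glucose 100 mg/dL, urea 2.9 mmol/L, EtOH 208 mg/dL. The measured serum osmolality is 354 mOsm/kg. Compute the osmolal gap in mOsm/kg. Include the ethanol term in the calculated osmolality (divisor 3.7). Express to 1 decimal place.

Calculated osmolality = 2·Na + glucose/18 + urea + ethanol/3.7
= 2·139 + 100/18 + 2.9 + 208/3.7
= 278 + 5.56 + 2.90 + 56.22
= 342.68 mOsm/kg ≈ 342.7 mOsm/kg
Osmolar gap = measured − calculated = 354 − 342.7 = 11.3 mOsm/kg

11.3 mOsm/kg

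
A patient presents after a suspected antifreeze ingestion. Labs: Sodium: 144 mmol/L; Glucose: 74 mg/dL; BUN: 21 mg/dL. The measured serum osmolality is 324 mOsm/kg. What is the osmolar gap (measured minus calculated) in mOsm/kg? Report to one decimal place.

Calculated osmolality = 2·Na + glucose/18 + BUN/2.8
= 2·144 + 74/18 + 21/2.8
= 288 + 4.11 + 7.50
= 299.61 mOsm/kg ≈ 299.6 mOsm/kg
Osmolar gap = measured − calculated = 324 − 299.6 = 24.4 mOsm/kg

24.4 mOsm/kg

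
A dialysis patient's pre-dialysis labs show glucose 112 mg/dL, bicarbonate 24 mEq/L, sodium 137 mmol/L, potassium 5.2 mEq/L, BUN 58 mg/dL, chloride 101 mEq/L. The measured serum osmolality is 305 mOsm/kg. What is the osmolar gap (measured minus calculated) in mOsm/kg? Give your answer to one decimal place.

4.1 mOsm/kg

Calculated osmolality = 2·Na + glucose/18 + BUN/2.8
= 2·137 + 112/18 + 58/2.8
= 274 + 6.22 + 20.71
= 300.93 mOsm/kg ≈ 300.9 mOsm/kg
Osmolar gap = measured − calculated = 305 − 300.9 = 4.1 mOsm/kg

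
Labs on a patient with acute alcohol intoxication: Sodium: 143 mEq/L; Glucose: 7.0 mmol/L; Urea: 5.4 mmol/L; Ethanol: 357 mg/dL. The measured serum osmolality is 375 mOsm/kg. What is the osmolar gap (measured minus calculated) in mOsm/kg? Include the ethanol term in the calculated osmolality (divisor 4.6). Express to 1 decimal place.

Calculated osmolality = 2·Na + glucose + urea + ethanol/4.6
= 2·143 + 7 + 5.4 + 357/4.6
= 286 + 7 + 5.40 + 77.61
= 376.01 mOsm/kg ≈ 376.0 mOsm/kg
Osmolar gap = measured − calculated = 375 − 376.0 = -1.0 mOsm/kg

-1.0 mOsm/kg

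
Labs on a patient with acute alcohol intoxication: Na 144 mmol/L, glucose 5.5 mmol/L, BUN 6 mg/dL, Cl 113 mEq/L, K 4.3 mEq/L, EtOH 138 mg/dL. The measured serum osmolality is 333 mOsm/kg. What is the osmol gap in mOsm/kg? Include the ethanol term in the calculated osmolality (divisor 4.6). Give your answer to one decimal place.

Calculated osmolality = 2·Na + glucose + BUN/2.8 + ethanol/4.6
= 2·144 + 5.5 + 6/2.8 + 138/4.6
= 288 + 5.50 + 2.14 + 30
= 325.64 mOsm/kg ≈ 325.6 mOsm/kg
Osmolar gap = measured − calculated = 333 − 325.6 = 7.4 mOsm/kg

7.4 mOsm/kg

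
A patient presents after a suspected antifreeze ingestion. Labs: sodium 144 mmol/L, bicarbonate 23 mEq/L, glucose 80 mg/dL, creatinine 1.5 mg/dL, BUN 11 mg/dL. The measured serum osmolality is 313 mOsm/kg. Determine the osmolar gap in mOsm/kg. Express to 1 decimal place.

16.6 mOsm/kg

Calculated osmolality = 2·Na + glucose/18 + BUN/2.8
= 2·144 + 80/18 + 11/2.8
= 288 + 4.44 + 3.93
= 296.37 mOsm/kg ≈ 296.4 mOsm/kg
Osmolar gap = measured − calculated = 313 − 296.4 = 16.6 mOsm/kg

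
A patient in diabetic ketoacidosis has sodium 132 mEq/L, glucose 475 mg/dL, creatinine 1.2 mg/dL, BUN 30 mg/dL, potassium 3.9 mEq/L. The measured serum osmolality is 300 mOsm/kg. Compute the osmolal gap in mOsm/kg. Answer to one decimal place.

Calculated osmolality = 2·Na + glucose/18 + BUN/2.8
= 2·132 + 475/18 + 30/2.8
= 264 + 26.39 + 10.71
= 301.1 mOsm/kg ≈ 301.1 mOsm/kg
Osmolar gap = measured − calculated = 300 − 301.1 = -1.1 mOsm/kg

-1.1 mOsm/kg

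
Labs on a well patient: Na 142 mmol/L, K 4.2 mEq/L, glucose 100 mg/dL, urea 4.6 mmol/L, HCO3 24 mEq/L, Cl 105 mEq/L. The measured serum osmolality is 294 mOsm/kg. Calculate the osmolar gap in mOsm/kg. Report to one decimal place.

-0.2 mOsm/kg

Calculated osmolality = 2·Na + glucose/18 + urea
= 2·142 + 100/18 + 4.6
= 284 + 5.56 + 4.60
= 294.16 mOsm/kg ≈ 294.2 mOsm/kg
Osmolar gap = measured − calculated = 294 − 294.2 = -0.2 mOsm/kg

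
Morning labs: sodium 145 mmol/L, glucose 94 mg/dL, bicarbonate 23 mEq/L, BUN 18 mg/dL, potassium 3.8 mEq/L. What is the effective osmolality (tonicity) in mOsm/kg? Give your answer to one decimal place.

295.2 mOsm/kg

Effective osmolality excludes urea (freely permeant across cell membranes):
2·Na + glucose/18
= 2·145 + 94/18
= 290 + 5.22
= 295.22 mOsm/kg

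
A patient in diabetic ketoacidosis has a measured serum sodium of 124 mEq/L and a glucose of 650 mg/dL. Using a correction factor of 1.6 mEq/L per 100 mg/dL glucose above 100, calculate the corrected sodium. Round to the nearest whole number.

133 mEq/L

Corrected Na = measured Na + 1.6 · (glucose − 100)/100
= 124 + 1.6 · (650 − 100)/100
= 124 + 8.8
= 132.8 mEq/L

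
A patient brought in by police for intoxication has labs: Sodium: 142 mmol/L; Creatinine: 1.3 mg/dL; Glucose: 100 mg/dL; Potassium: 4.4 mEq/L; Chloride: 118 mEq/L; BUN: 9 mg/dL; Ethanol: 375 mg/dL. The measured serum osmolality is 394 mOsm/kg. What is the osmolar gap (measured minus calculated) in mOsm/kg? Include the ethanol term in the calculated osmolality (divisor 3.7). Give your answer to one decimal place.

Calculated osmolality = 2·Na + glucose/18 + BUN/2.8 + ethanol/3.7
= 2·142 + 100/18 + 9/2.8 + 375/3.7
= 284 + 5.56 + 3.21 + 101.35
= 394.12 mOsm/kg ≈ 394.1 mOsm/kg
Osmolar gap = measured − calculated = 394 − 394.1 = -0.1 mOsm/kg

-0.1 mOsm/kg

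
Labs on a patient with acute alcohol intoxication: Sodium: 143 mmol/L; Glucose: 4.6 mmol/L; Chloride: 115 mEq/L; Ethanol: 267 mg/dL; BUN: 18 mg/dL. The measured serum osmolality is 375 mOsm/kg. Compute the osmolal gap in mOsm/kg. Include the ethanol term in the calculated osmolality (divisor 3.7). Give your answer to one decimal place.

5.8 mOsm/kg

Calculated osmolality = 2·Na + glucose + BUN/2.8 + ethanol/3.7
= 2·143 + 4.6 + 18/2.8 + 267/3.7
= 286 + 4.60 + 6.43 + 72.16
= 369.19 mOsm/kg ≈ 369.2 mOsm/kg
Osmolar gap = measured − calculated = 375 − 369.2 = 5.8 mOsm/kg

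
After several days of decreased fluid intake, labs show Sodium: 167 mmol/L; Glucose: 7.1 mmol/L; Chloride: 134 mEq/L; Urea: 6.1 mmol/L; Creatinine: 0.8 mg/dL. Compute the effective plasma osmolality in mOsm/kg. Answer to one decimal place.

341.1 mOsm/kg

Effective osmolality excludes urea (freely permeant across cell membranes):
2·Na + glucose
= 2·167 + 7.1
= 334 + 7.1
= 341.1 mOsm/kg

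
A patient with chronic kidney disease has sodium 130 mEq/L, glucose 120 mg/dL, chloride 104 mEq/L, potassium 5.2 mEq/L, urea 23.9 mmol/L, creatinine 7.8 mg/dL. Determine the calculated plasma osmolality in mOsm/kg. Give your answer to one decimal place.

Calculated osmolality = 2·Na + glucose/18 + urea
= 2·130 + 120/18 + 23.9
= 260 + 6.67 + 23.90
= 290.57 mOsm/kg

290.6 mOsm/kg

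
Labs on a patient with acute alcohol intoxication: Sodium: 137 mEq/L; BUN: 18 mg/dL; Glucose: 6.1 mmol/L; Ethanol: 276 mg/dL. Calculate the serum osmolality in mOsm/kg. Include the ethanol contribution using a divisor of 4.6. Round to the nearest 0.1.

346.5 mOsm/kg

Calculated osmolality = 2·Na + glucose + BUN/2.8 + ethanol/4.6
= 2·137 + 6.1 + 18/2.8 + 276/4.6
= 274 + 6.10 + 6.43 + 60
= 346.53 mOsm/kg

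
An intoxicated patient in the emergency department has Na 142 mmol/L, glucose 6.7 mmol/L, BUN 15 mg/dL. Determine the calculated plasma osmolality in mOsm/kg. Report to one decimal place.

Calculated osmolality = 2·Na + glucose + BUN/2.8
= 2·142 + 6.7 + 15/2.8
= 284 + 6.70 + 5.36
= 296.06 mOsm/kg

296.1 mOsm/kg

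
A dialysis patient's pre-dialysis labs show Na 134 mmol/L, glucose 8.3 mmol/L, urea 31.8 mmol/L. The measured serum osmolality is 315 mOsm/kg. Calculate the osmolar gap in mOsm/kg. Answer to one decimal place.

Calculated osmolality = 2·Na + glucose + urea
= 2·134 + 8.3 + 31.8
= 268 + 8.30 + 31.80
= 308.1 mOsm/kg ≈ 308.1 mOsm/kg
Osmolar gap = measured − calculated = 315 − 308.1 = 6.9 mOsm/kg

6.9 mOsm/kg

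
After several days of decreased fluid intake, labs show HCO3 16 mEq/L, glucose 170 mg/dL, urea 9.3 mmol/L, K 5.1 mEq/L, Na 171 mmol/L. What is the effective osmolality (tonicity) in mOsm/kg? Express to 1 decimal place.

Effective osmolality excludes urea (freely permeant across cell membranes):
2·Na + glucose/18
= 2·171 + 170/18
= 342 + 9.44
= 351.44 mOsm/kg

351.4 mOsm/kg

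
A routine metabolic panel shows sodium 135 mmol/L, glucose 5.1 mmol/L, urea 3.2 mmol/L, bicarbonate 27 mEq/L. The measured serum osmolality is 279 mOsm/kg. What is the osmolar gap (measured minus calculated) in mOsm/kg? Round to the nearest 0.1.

0.7 mOsm/kg

Calculated osmolality = 2·Na + glucose + urea
= 2·135 + 5.1 + 3.2
= 270 + 5.10 + 3.20
= 278.3 mOsm/kg ≈ 278.3 mOsm/kg
Osmolar gap = measured − calculated = 279 − 278.3 = 0.7 mOsm/kg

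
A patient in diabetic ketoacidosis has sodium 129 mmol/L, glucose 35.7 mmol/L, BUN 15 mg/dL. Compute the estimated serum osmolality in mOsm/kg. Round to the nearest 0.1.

Calculated osmolality = 2·Na + glucose + BUN/2.8
= 2·129 + 35.7 + 15/2.8
= 258 + 35.70 + 5.36
= 299.06 mOsm/kg

299.1 mOsm/kg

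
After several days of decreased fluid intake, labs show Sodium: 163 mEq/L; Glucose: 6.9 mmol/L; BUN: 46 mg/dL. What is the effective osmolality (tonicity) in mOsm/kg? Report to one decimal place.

Effective osmolality excludes urea (freely permeant across cell membranes):
2·Na + glucose
= 2·163 + 6.9
= 326 + 6.9
= 332.9 mOsm/kg

332.9 mOsm/kg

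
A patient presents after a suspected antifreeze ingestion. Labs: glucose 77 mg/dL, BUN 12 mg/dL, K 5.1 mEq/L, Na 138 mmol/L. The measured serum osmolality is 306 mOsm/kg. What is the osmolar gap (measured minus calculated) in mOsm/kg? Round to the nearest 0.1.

Calculated osmolality = 2·Na + glucose/18 + BUN/2.8
= 2·138 + 77/18 + 12/2.8
= 276 + 4.28 + 4.29
= 284.57 mOsm/kg ≈ 284.6 mOsm/kg
Osmolar gap = measured − calculated = 306 − 284.6 = 21.4 mOsm/kg

21.4 mOsm/kg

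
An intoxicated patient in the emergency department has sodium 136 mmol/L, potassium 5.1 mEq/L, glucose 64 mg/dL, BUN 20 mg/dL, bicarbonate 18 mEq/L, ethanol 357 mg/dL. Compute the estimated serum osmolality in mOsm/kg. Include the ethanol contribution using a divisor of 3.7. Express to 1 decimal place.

379.2 mOsm/kg

Calculated osmolality = 2·Na + glucose/18 + BUN/2.8 + ethanol/3.7
= 2·136 + 64/18 + 20/2.8 + 357/3.7
= 272 + 3.56 + 7.14 + 96.49
= 379.19 mOsm/kg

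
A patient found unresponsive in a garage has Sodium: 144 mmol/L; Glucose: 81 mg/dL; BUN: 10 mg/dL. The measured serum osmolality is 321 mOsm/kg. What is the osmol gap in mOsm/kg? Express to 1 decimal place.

24.9 mOsm/kg

Calculated osmolality = 2·Na + glucose/18 + BUN/2.8
= 2·144 + 81/18 + 10/2.8
= 288 + 4.50 + 3.57
= 296.07 mOsm/kg ≈ 296.1 mOsm/kg
Osmolar gap = measured − calculated = 321 − 296.1 = 24.9 mOsm/kg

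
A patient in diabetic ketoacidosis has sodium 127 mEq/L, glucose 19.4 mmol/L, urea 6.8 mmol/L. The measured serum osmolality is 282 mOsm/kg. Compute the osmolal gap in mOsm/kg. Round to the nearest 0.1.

1.8 mOsm/kg

Calculated osmolality = 2·Na + glucose + urea
= 2·127 + 19.4 + 6.8
= 254 + 19.40 + 6.80
= 280.2 mOsm/kg ≈ 280.2 mOsm/kg
Osmolar gap = measured − calculated = 282 − 280.2 = 1.8 mOsm/kg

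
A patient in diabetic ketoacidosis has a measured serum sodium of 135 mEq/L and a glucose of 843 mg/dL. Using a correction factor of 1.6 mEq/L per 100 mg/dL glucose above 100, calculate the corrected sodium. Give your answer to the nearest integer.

Corrected Na = measured Na + 1.6 · (glucose − 100)/100
= 135 + 1.6 · (843 − 100)/100
= 135 + 11.9
= 146.9 mEq/L

147 mEq/L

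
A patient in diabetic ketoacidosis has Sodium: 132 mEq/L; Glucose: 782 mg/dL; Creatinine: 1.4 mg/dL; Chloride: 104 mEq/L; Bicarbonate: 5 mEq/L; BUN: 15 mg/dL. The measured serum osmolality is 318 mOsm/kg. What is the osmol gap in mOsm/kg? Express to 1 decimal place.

5.2 mOsm/kg

Calculated osmolality = 2·Na + glucose/18 + BUN/2.8
= 2·132 + 782/18 + 15/2.8
= 264 + 43.44 + 5.36
= 312.8 mOsm/kg ≈ 312.8 mOsm/kg
Osmolar gap = measured − calculated = 318 − 312.8 = 5.2 mOsm/kg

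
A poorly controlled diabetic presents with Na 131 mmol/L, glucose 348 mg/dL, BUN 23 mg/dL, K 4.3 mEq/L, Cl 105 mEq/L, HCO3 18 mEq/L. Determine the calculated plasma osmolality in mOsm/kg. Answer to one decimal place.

289.5 mOsm/kg

Calculated osmolality = 2·Na + glucose/18 + BUN/2.8
= 2·131 + 348/18 + 23/2.8
= 262 + 19.33 + 8.21
= 289.54 mOsm/kg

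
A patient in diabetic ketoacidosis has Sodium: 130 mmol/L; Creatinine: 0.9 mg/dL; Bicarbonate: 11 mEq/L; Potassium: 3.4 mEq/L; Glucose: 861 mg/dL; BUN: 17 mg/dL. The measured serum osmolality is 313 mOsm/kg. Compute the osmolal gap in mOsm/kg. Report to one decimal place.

Calculated osmolality = 2·Na + glucose/18 + BUN/2.8
= 2·130 + 861/18 + 17/2.8
= 260 + 47.83 + 6.07
= 313.9 mOsm/kg ≈ 313.9 mOsm/kg
Osmolar gap = measured − calculated = 313 − 313.9 = -0.9 mOsm/kg

-0.9 mOsm/kg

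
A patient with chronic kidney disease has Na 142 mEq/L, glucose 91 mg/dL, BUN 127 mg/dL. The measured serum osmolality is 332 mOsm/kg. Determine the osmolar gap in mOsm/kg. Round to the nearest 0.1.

-2.4 mOsm/kg

Calculated osmolality = 2·Na + glucose/18 + BUN/2.8
= 2·142 + 91/18 + 127/2.8
= 284 + 5.06 + 45.36
= 334.42 mOsm/kg ≈ 334.4 mOsm/kg
Osmolar gap = measured − calculated = 332 − 334.4 = -2.4 mOsm/kg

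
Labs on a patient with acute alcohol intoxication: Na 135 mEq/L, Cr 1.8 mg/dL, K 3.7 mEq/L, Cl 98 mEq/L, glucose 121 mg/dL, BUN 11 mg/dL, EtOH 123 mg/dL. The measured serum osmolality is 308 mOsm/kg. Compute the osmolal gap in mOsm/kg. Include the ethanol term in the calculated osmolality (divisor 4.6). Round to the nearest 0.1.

0.6 mOsm/kg

Calculated osmolality = 2·Na + glucose/18 + BUN/2.8 + ethanol/4.6
= 2·135 + 121/18 + 11/2.8 + 123/4.6
= 270 + 6.72 + 3.93 + 26.74
= 307.39 mOsm/kg ≈ 307.4 mOsm/kg
Osmolar gap = measured − calculated = 308 − 307.4 = 0.6 mOsm/kg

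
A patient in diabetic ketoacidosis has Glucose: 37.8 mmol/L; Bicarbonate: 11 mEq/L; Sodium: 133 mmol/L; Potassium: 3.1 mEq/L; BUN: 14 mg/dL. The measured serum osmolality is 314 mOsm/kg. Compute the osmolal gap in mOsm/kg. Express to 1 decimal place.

Calculated osmolality = 2·Na + glucose + BUN/2.8
= 2·133 + 37.8 + 14/2.8
= 266 + 37.80 + 5
= 308.8 mOsm/kg ≈ 308.8 mOsm/kg
Osmolar gap = measured − calculated = 314 − 308.8 = 5.2 mOsm/kg

5.2 mOsm/kg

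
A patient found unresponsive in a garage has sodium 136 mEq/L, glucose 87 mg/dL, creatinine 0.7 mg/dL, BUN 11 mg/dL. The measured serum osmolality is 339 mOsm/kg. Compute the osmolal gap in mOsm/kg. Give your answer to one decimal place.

Calculated osmolality = 2·Na + glucose/18 + BUN/2.8
= 2·136 + 87/18 + 11/2.8
= 272 + 4.83 + 3.93
= 280.76 mOsm/kg ≈ 280.8 mOsm/kg
Osmolar gap = measured − calculated = 339 − 280.8 = 58.2 mOsm/kg

58.2 mOsm/kg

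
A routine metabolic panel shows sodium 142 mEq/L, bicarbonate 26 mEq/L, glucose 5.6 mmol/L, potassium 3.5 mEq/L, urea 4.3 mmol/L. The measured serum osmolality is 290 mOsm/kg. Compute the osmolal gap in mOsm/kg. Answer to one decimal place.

Calculated osmolality = 2·Na + glucose + urea
= 2·142 + 5.6 + 4.3
= 284 + 5.60 + 4.30
= 293.9 mOsm/kg ≈ 293.9 mOsm/kg
Osmolar gap = measured − calculated = 290 − 293.9 = -3.9 mOsm/kg

-3.9 mOsm/kg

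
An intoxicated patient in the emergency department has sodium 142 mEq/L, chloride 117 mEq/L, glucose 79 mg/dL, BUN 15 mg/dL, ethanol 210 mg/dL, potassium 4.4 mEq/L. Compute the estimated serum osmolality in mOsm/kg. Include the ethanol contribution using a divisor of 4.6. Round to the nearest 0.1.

339.4 mOsm/kg

Calculated osmolality = 2·Na + glucose/18 + BUN/2.8 + ethanol/4.6
= 2·142 + 79/18 + 15/2.8 + 210/4.6
= 284 + 4.39 + 5.36 + 45.65
= 339.4 mOsm/kg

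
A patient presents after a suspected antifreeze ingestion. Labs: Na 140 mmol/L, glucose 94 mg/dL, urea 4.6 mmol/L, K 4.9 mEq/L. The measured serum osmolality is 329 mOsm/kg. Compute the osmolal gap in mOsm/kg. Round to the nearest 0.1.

Calculated osmolality = 2·Na + glucose/18 + urea
= 2·140 + 94/18 + 4.6
= 280 + 5.22 + 4.60
= 289.82 mOsm/kg ≈ 289.8 mOsm/kg
Osmolar gap = measured − calculated = 329 − 289.8 = 39.2 mOsm/kg

39.2 mOsm/kg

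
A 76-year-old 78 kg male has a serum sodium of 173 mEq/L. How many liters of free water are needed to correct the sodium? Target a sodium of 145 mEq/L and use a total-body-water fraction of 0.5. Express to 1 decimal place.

7.5 L

TBW = 0.5 · 78 = 39 L
Free water deficit = TBW · (Na/145 − 1)
= 39 · (173/145 − 1)
= 39 · 0.1931
= 7.53 L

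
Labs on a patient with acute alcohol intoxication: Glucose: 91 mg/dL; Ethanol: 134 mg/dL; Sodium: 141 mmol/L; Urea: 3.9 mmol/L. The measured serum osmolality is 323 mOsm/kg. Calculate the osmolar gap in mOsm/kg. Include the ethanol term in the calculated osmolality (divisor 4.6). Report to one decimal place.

Calculated osmolality = 2·Na + glucose/18 + urea + ethanol/4.6
= 2·141 + 91/18 + 3.9 + 134/4.6
= 282 + 5.06 + 3.90 + 29.13
= 320.09 mOsm/kg ≈ 320.1 mOsm/kg
Osmolar gap = measured − calculated = 323 − 320.1 = 2.9 mOsm/kg

2.9 mOsm/kg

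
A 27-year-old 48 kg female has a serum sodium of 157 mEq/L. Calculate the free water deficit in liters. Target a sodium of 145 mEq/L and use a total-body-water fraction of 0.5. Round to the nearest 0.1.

2.0 L

TBW = 0.5 · 48 = 24 L
Free water deficit = TBW · (Na/145 − 1)
= 24 · (157/145 − 1)
= 24 · 0.0828
= 1.99 L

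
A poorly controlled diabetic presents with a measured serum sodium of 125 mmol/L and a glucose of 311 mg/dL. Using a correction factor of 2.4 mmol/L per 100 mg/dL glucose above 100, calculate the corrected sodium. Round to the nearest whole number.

Corrected Na = measured Na + 2.4 · (glucose − 100)/100
= 125 + 2.4 · (311 − 100)/100
= 125 + 5.1
= 130.1 mmol/L

130 mmol/L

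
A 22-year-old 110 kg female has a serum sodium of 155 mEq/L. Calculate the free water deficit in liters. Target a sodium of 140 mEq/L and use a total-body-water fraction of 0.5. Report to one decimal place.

5.9 L

TBW = 0.5 · 110 = 55 L
Free water deficit = TBW · (Na/140 − 1)
= 55 · (155/140 − 1)
= 55 · 0.1071
= 5.89 L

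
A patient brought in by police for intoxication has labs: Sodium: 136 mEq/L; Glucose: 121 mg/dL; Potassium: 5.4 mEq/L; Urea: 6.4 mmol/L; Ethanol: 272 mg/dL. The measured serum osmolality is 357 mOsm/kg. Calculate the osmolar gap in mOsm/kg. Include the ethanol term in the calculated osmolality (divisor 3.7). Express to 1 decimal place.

-1.6 mOsm/kg

Calculated osmolality = 2·Na + glucose/18 + urea + ethanol/3.7
= 2·136 + 121/18 + 6.4 + 272/3.7
= 272 + 6.72 + 6.40 + 73.51
= 358.63 mOsm/kg ≈ 358.6 mOsm/kg
Osmolar gap = measured − calculated = 357 − 358.6 = -1.6 mOsm/kg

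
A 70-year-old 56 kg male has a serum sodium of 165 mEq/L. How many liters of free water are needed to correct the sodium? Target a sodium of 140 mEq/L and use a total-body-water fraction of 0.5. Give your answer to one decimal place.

5.0 L

TBW = 0.5 · 56 = 28 L
Free water deficit = TBW · (Na/140 − 1)
= 28 · (165/140 − 1)
= 28 · 0.1786
= 5 L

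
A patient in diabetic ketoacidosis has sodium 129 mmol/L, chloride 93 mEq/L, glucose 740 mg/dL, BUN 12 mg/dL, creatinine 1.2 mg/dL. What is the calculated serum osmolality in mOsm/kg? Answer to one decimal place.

303.4 mOsm/kg

Calculated osmolality = 2·Na + glucose/18 + BUN/2.8
= 2·129 + 740/18 + 12/2.8
= 258 + 41.11 + 4.29
= 303.4 mOsm/kg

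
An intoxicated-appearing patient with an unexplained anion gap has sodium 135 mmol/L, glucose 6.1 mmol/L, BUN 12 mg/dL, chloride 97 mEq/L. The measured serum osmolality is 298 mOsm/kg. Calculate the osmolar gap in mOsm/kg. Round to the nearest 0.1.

Calculated osmolality = 2·Na + glucose + BUN/2.8
= 2·135 + 6.1 + 12/2.8
= 270 + 6.10 + 4.29
= 280.39 mOsm/kg ≈ 280.4 mOsm/kg
Osmolar gap = measured − calculated = 298 − 280.4 = 17.6 mOsm/kg

17.6 mOsm/kg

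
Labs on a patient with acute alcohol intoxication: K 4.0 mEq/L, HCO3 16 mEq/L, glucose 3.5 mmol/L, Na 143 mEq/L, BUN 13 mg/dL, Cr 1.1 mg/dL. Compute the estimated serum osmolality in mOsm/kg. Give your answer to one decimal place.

294.1 mOsm/kg

Calculated osmolality = 2·Na + glucose + BUN/2.8
= 2·143 + 3.5 + 13/2.8
= 286 + 3.50 + 4.64
= 294.14 mOsm/kg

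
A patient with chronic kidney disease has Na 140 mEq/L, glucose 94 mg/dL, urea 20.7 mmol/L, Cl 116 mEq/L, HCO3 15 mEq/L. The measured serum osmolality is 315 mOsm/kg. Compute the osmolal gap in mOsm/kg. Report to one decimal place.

Calculated osmolality = 2·Na + glucose/18 + urea
= 2·140 + 94/18 + 20.7
= 280 + 5.22 + 20.70
= 305.92 mOsm/kg ≈ 305.9 mOsm/kg
Osmolar gap = measured − calculated = 315 − 305.9 = 9.1 mOsm/kg

9.1 mOsm/kg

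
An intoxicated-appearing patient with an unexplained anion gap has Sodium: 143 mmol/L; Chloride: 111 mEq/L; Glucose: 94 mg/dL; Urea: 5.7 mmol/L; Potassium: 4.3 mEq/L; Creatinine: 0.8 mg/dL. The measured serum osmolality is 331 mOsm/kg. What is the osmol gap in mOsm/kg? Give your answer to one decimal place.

Calculated osmolality = 2·Na + glucose/18 + urea
= 2·143 + 94/18 + 5.7
= 286 + 5.22 + 5.70
= 296.92 mOsm/kg ≈ 296.9 mOsm/kg
Osmolar gap = measured − calculated = 331 − 296.9 = 34.1 mOsm/kg

34.1 mOsm/kg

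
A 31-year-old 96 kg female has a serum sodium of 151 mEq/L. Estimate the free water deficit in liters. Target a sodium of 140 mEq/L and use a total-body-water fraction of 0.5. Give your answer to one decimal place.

TBW = 0.5 · 96 = 48 L
Free water deficit = TBW · (Na/140 − 1)
= 48 · (151/140 − 1)
= 48 · 0.0786
= 3.77 L

3.8 L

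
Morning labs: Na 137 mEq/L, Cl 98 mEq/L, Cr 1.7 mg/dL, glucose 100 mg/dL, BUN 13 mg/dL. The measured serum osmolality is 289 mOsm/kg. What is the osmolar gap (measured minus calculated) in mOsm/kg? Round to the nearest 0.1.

Calculated osmolality = 2·Na + glucose/18 + BUN/2.8
= 2·137 + 100/18 + 13/2.8
= 274 + 5.56 + 4.64
= 284.2 mOsm/kg ≈ 284.2 mOsm/kg
Osmolar gap = measured − calculated = 289 − 284.2 = 4.8 mOsm/kg

4.8 mOsm/kg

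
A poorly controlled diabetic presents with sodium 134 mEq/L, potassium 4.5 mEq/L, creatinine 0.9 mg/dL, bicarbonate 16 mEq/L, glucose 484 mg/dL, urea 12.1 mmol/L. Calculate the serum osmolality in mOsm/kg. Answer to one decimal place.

Calculated osmolality = 2·Na + glucose/18 + urea
= 2·134 + 484/18 + 12.1
= 268 + 26.89 + 12.10
= 306.99 mOsm/kg

307.0 mOsm/kg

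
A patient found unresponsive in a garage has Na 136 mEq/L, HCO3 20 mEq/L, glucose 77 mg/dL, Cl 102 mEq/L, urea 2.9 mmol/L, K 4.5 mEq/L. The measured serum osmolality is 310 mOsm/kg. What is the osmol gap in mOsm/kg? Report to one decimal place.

Calculated osmolality = 2·Na + glucose/18 + urea
= 2·136 + 77/18 + 2.9
= 272 + 4.28 + 2.90
= 279.18 mOsm/kg ≈ 279.2 mOsm/kg
Osmolar gap = measured − calculated = 310 − 279.2 = 30.8 mOsm/kg

30.8 mOsm/kg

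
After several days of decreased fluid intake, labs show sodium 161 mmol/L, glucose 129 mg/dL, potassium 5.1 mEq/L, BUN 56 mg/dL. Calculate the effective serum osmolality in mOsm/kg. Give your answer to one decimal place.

329.2 mOsm/kg

Effective osmolality excludes urea (freely permeant across cell membranes):
2·Na + glucose/18
= 2·161 + 129/18
= 322 + 7.17
= 329.17 mOsm/kg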